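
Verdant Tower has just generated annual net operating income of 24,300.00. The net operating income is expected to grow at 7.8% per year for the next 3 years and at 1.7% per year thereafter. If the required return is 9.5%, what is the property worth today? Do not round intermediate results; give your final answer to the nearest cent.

D_1 = 26195.40000
D_2 = 28238.64120
D_3 = 30441.25521
Terminal value at year 3: TV = D_3×(1+g_2)/(r−g_2) = 30958.75655/0.078 = 396907.13529
P_0 = D_1/(1+r)^1 + D_2/(1+r)^2 + D_3/(1+r)^3 + TV/(1+r)^3
    = 23922.73973 + 23551.33646 + 23185.69927 + 302305.84822 = 372965.62368

372965.62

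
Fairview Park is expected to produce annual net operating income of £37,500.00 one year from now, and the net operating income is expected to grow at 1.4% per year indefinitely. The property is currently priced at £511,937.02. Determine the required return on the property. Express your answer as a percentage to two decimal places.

8.73%

P = D₁/(r − g) ⇒ r = D₁/P + g = £37,500.0000/£511,937.02 + 0.014 = 0.073251 + 0.014 = 0.087251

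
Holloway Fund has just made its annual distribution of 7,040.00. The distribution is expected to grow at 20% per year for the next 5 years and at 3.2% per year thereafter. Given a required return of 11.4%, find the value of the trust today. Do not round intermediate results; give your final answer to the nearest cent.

D_1 = 8448.00000
D_2 = 10137.60000
D_3 = 12165.12000
D_4 = 14598.14400
D_5 = 17517.77280
Terminal value at year 5: TV = D_5×(1+g_2)/(r−g_2) = 18078.34153/0.082 = 220467.57963
P_0 = D_1/(1+r)^1 + D_2/(1+r)^2 + D_3/(1+r)^3 + D_4/(1+r)^4 + D_5/(1+r)^5 + TV/(1+r)^5
    = 7583.48294 + 8168.92238 + 8799.55732 + 9478.87683 + 10210.63931 + 128504.63136 = 172746.11015

172746.11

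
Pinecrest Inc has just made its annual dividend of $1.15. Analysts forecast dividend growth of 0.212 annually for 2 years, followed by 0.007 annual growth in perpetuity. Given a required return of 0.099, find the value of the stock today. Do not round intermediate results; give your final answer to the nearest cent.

$17.98

D_1 = 1.39380
D_2 = 1.68929
Terminal value at year 2: TV = D_2×(1+g_2)/(r−g_2) = 1.70111/0.092 = 18.49033
P_0 = D_1/(1+r)^1 + D_2/(1+r)^2 + TV/(1+r)^2
    = 1.26824 + 1.39865 + 15.30909 = 17.97598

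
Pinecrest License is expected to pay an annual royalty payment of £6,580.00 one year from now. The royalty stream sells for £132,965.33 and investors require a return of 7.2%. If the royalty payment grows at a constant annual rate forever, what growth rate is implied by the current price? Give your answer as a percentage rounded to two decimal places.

2.25%

P = D₁/(r−g) ⇒ g = r − D₁/P = 0.072 − £6,580.00/£132,965.33 = 0.022513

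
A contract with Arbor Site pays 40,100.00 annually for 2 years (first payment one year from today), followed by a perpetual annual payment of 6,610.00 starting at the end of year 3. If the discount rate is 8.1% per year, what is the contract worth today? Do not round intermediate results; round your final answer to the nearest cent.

141244.69

PV of 2-year annuity: 40,100.00 × [1 − (1+0.081)^−2] / 0.081 = 71410.99181
Perpetuity value at year 2: 6,610.00 / 0.081 = 81604.93827
PV of perpetuity: 81604.93827 / (1+0.081)^2 = 69833.69997
Total PV = 71410.99181 + 69833.69997 = 141244.69178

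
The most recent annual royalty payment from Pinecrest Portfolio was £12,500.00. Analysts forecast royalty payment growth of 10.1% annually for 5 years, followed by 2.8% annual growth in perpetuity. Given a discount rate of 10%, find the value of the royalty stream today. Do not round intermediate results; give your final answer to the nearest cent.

£241955.60

D_1 = 13762.50000
D_2 = 15152.51250
D_3 = 16682.91626
D_4 = 18367.89081
D_5 = 20223.04778
Terminal value at year 5: TV = D_5×(1+g_2)/(r−g_2) = 20789.29311/0.072 = 288740.18214
P_0 = D_1/(1+r)^1 + D_2/(1+r)^2 + D_3/(1+r)^3 + D_4/(1+r)^4 + D_5/(1+r)^5 + TV/(1+r)^5
    = 12511.36364 + 12522.73760 + 12534.12191 + 12545.51657 + 12556.92158 + 179284.93591 = 241955.59721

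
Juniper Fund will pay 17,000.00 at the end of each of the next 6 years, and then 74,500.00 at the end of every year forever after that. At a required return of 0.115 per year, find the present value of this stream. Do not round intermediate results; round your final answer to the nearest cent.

408034.18

PV of 6-year annuity: 17,000.00 × [1 − (1+0.115)^−6] / 0.115 = 70894.99856
Perpetuity value at year 6: 74,500.00 / 0.115 = 647826.08696
PV of perpetuity: 647826.08696 / (1+0.115)^6 = 337139.18149
Total PV = 70894.99856 + 337139.18149 = 408034.18005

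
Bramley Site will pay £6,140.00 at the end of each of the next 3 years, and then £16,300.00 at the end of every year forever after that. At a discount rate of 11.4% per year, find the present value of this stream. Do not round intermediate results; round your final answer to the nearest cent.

PV of 3-year annuity: £6,140.00 × [1 − (1+0.114)^−3] / 0.114 = 14900.63599
Perpetuity value at year 3: £16,300.00 / 0.114 = 142982.45614
PV of perpetuity: 142982.45614 / (1+0.114)^3 = 103425.39317
Total PV = 14900.63599 + 103425.39317 = 118326.02916

£118326.03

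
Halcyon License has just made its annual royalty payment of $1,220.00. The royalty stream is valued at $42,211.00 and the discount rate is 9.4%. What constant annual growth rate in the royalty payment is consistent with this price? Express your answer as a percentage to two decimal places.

6.33%

P = D₀(1+g)/(r−g) ⇒ P(r−g) = D₀(1+g) ⇒ g(P+D₀) = P·r − D₀
g = (P·r − D₀)/(P + D₀) = ($42,211.00×0.094 − $1,220.00) / ($42,211.00 + $1,220.00) = 0.063269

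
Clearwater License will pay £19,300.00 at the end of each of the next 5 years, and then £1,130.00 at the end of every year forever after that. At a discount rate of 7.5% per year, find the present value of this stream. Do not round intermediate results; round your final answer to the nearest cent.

£88580.40

PV of 5-year annuity: £19,300.00 × [1 − (1+0.075)^−5] / 0.075 = 78085.57861
Perpetuity value at year 5: £1,130.00 / 0.075 = 15066.66667
PV of perpetuity: 15066.66667 / (1+0.075)^5 = 10494.81673
Total PV = 78085.57861 + 10494.81673 = 88580.39534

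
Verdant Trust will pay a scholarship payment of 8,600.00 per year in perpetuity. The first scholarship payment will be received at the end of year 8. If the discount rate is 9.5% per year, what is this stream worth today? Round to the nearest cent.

Value at end of year 7: C / r = 8,600.00 / 0.095 = 90,526.3158
Discount to today: PV = 90,526.3158 / (1 + 0.095)^7 = 90,526.3158 / 1.887552 = 47,959.65

47959.65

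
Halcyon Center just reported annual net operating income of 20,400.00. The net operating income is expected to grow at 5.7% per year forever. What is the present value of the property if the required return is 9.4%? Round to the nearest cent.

D₁ = D₀ × (1 + g) = 20,400.00 × 1.057 = 21,562.8000
Growing perpetuity: P = D₁ / (r − g) = 21,562.8000 / (0.094 − 0.057) = 582,778.38

582778.38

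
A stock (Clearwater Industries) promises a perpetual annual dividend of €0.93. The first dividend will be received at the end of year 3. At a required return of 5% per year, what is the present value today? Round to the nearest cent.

€16.87

Value at end of year 2: C / r = €0.93 / 0.05 = €18.6000
Discount to today: PV = €18.6000 / (1 + 0.05)^2 = €18.6000 / 1.102500 = €16.87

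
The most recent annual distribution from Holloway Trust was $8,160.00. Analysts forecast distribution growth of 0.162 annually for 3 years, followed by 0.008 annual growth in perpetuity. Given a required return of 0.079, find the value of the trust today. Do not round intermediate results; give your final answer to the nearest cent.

$173135.63

D_1 = 9481.92000
D_2 = 11017.99104
D_3 = 12802.90559
Terminal value at year 3: TV = D_3×(1+g_2)/(r−g_2) = 12905.32883/0.071 = 181765.19483
P_0 = D_1/(1+r)^1 + D_2/(1+r)^2 + D_3/(1+r)^3 + TV/(1+r)^3
    = 8787.69231 + 9463.66864 + 10191.64315 + 144692.62387 = 173135.62797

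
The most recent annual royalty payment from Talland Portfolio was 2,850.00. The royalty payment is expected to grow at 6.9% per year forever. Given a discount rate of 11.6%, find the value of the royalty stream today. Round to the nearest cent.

D₁ = D₀ × (1 + g) = 2,850.00 × 1.069 = 3,046.6500
Growing perpetuity: P = D₁ / (r − g) = 3,046.6500 / (0.116 − 0.069) = 64,822.34

64822.34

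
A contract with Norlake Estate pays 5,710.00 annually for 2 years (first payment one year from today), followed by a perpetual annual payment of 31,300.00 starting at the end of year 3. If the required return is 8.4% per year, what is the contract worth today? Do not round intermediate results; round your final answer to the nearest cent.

327234.35

PV of 2-year annuity: 5,710.00 × [1 − (1+0.084)^−2] / 0.084 = 10126.87055
Perpetuity value at year 2: 31,300.00 / 0.084 = 372619.04762
PV of perpetuity: 372619.04762 / (1+0.084)^2 = 317107.48051
Total PV = 10126.87055 + 317107.48051 = 327234.35106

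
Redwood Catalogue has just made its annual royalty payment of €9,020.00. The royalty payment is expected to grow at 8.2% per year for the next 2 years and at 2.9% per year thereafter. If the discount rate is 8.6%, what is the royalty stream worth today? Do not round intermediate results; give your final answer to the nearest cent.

D_1 = 9759.64000
D_2 = 10559.93048
Terminal value at year 2: TV = D_2×(1+g_2)/(r−g_2) = 10866.16846/0.057 = 190634.53445
P_0 = D_1/(1+r)^1 + D_2/(1+r)^2 + TV/(1+r)^2
    = 8986.77716 + 8953.67670 + 161637.42666 = 179577.88052

€179577.88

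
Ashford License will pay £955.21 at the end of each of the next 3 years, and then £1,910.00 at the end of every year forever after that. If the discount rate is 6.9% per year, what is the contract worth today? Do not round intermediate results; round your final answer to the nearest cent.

PV of 3-year annuity: £955.21 × [1 − (1+0.069)^−3] / 0.069 = 2511.35996
Perpetuity value at year 3: £1,910.00 / 0.069 = 27681.15942
PV of perpetuity: 27681.15942 / (1+0.069)^3 = 22659.54374
Total PV = 2511.35996 + 22659.54374 = 25170.90369

£25170.90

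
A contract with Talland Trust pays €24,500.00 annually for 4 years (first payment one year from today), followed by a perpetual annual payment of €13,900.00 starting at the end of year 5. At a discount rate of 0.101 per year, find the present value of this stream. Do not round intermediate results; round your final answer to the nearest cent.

PV of 4-year annuity: €24,500.00 × [1 − (1+0.101)^−4] / 0.101 = 77493.88701
Perpetuity value at year 4: €13,900.00 / 0.101 = 137623.76238
PV of perpetuity: 137623.76238 / (1+0.101)^4 = 93657.84281
Total PV = 77493.88701 + 93657.84281 = 171151.72982

€171151.73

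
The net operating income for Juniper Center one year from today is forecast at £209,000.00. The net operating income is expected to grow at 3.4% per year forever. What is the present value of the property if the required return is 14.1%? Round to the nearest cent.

£1953271.03

Growing perpetuity: P = D₁ / (r − g) = £209,000.0000 / (0.141 − 0.034) = £1,953,271.03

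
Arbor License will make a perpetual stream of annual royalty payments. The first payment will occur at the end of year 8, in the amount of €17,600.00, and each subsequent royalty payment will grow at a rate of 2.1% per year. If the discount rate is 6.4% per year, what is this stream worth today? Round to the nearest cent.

€265126.30

Value at end of year 7: C₁ / (r − g) = €17,600.00 / (0.064 − 0.021) = €409,302.3256
Discount to today: PV = €409,302.3256 / (1 + 0.064)^7 = €409,302.3256 / 1.543801 = €265,126.30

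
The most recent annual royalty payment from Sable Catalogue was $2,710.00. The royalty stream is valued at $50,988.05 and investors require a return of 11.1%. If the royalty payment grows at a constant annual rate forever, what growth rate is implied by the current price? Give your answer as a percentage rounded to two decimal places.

5.49%

P = D₀(1+g)/(r−g) ⇒ P(r−g) = D₀(1+g) ⇒ g(P+D₀) = P·r − D₀
g = (P·r − D₀)/(P + D₀) = ($50,988.05×0.111 − $2,710.00) / ($50,988.05 + $2,710.00) = 0.054931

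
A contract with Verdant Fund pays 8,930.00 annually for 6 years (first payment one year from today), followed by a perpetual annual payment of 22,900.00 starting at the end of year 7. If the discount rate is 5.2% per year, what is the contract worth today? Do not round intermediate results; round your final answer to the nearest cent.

PV of 6-year annuity: 8,930.00 × [1 − (1+0.052)^−6] / 0.052 = 45037.46109
Perpetuity value at year 6: 22,900.00 / 0.052 = 440384.61538
PV of perpetuity: 440384.61538 / (1+0.052)^6 = 324891.01417
Total PV = 45037.46109 + 324891.01417 = 369928.47525

369928.48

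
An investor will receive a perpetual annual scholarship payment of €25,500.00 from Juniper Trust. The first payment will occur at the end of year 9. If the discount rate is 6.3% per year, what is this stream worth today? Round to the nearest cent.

Value at end of year 8: C / r = €25,500.00 / 0.063 = €404,761.9048
Discount to today: PV = €404,761.9048 / (1 + 0.063)^8 = €404,761.9048 / 1.630295 = €248,275.30

€248275.30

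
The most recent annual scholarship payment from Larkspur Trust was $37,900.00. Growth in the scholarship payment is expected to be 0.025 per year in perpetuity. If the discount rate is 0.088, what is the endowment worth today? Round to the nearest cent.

D₁ = D₀ × (1 + g) = $37,900.00 × 1.025 = $38,847.5000
Growing perpetuity: P = D₁ / (r − g) = $38,847.5000 / (0.088 − 0.025) = $616,626.98

$616626.98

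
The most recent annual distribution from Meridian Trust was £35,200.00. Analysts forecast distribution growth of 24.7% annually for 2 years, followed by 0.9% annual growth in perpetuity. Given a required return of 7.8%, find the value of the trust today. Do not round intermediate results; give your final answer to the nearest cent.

£776599.59

D_1 = 43894.40000
D_2 = 54736.31680
Terminal value at year 2: TV = D_2×(1+g_2)/(r−g_2) = 55228.94365/0.069 = 800419.47321
P_0 = D_1/(1+r)^1 + D_2/(1+r)^2 + TV/(1+r)^2
    = 40718.36735 + 47101.85907 + 688779.35950 = 776599.58592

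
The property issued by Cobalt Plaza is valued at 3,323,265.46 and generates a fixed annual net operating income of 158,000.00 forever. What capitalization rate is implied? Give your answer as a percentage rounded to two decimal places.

4.75%

P = C/r ⇒ r = C/P = 158,000.00/3,323,265.46 = 0.047544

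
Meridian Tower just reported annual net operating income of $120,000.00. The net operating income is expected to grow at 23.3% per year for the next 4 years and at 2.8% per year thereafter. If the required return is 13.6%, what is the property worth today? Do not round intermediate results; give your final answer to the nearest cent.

D_1 = 147960.00000
D_2 = 182434.68000
D_3 = 224941.96044
D_4 = 277353.43722
Terminal value at year 4: TV = D_4×(1+g_2)/(r−g_2) = 285119.33346/0.108 = 2639993.82838
P_0 = D_1/(1+r)^1 + D_2/(1+r)^2 + D_3/(1+r)^3 + D_4/(1+r)^4 + TV/(1+r)^4
    = 130246.47887 + 141367.87716 + 153438.90188 + 166540.63910 + 1585220.15736 = 2176814.05437

$2176814.05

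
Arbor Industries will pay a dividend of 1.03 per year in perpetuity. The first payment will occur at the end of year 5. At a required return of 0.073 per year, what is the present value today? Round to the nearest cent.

10.64

Value at end of year 4: C / r = 1.03 / 0.073 = 14.1096
Discount to today: PV = 14.1096 / (1 + 0.073)^4 = 14.1096 / 1.325558 = 10.64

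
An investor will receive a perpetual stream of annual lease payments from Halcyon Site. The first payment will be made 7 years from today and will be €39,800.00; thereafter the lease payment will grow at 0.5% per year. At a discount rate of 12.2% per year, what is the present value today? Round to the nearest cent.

Value at end of year 6: C₁ / (r − g) = €39,800.00 / (0.122 − 0.005) = €340,170.9402
Discount to today: PV = €340,170.9402 / (1 + 0.122)^6 = €340,170.9402 / 1.995065 = €170,506.16

€170506.16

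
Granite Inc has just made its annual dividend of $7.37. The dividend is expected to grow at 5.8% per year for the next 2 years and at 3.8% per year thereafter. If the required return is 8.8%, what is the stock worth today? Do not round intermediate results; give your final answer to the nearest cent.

$158.82

D_1 = 7.79746
D_2 = 8.24971
Terminal value at year 2: TV = D_2×(1+g_2)/(r−g_2) = 8.56320/0.05 = 171.26404
P_0 = D_1/(1+r)^1 + D_2/(1+r)^2 + TV/(1+r)^2
    = 7.16678 + 6.96917 + 144.67996 = 158.81591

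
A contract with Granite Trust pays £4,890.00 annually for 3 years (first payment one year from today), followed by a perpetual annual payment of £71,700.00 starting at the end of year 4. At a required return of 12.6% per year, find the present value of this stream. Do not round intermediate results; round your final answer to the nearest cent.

PV of 3-year annuity: £4,890.00 × [1 − (1+0.126)^−3] / 0.126 = 11624.91158
Perpetuity value at year 3: £71,700.00 / 0.126 = 569047.61905
PV of perpetuity: 569047.61905 / (1+0.126)^3 = 398596.46153
Total PV = 11624.91158 + 398596.46153 = 410221.37311

£410221.37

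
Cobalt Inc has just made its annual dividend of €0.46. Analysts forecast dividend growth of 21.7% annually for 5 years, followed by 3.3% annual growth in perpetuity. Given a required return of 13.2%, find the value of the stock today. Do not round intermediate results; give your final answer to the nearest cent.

€9.77

D_1 = 0.55982
D_2 = 0.68130
D_3 = 0.82914
D_4 = 1.00907
D_5 = 1.22803
Terminal value at year 5: TV = D_5×(1+g_2)/(r−g_2) = 1.26856/0.099 = 12.81374
P_0 = D_1/(1+r)^1 + D_2/(1+r)^2 + D_3/(1+r)^3 + D_4/(1+r)^4 + D_5/(1+r)^5 + TV/(1+r)^5
    = 0.49454 + 0.53167 + 0.57160 + 0.61452 + 0.66066 + 6.89356 = 9.76655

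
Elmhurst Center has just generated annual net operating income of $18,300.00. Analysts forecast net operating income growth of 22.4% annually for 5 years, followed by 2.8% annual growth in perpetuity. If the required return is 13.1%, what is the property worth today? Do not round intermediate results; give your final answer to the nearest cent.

D_1 = 22399.20000
D_2 = 27416.62080
D_3 = 33557.94386
D_4 = 41074.92328
D_5 = 50275.70610
Terminal value at year 5: TV = D_5×(1+g_2)/(r−g_2) = 51683.42587/0.103 = 501780.83369
P_0 = D_1/(1+r)^1 + D_2/(1+r)^2 + D_3/(1+r)^3 + D_4/(1+r)^4 + D_5/(1+r)^5 + TV/(1+r)^5
    = 19804.77454 + 21433.28385 + 23195.70241 + 25103.04134 + 27167.21715 + 271144.65274 = 387848.67203

$387848.67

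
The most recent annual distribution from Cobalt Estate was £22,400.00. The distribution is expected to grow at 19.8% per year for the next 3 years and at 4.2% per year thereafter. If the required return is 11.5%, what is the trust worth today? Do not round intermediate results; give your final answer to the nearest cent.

£474297.63

D_1 = 26835.20000
D_2 = 32148.56960
D_3 = 38513.98638
Terminal value at year 3: TV = D_3×(1+g_2)/(r−g_2) = 40131.57381/0.073 = 549747.58642
P_0 = D_1/(1+r)^1 + D_2/(1+r)^2 + D_3/(1+r)^3 + TV/(1+r)^3
    = 24067.44395 + 25859.01152 + 27783.94243 + 396587.23297 = 474297.63086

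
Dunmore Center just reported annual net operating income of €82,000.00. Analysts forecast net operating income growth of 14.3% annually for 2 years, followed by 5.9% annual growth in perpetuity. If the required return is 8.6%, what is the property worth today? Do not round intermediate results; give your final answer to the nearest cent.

€3739834.25

D_1 = 93726.00000
D_2 = 107128.81800
Terminal value at year 2: TV = D_2×(1+g_2)/(r−g_2) = 113449.41826/0.027 = 4201830.30600
P_0 = D_1/(1+r)^1 + D_2/(1+r)^2 + TV/(1+r)^2
    = 86303.86740 + 90833.62840 + 3562696.75834 = 3739834.25414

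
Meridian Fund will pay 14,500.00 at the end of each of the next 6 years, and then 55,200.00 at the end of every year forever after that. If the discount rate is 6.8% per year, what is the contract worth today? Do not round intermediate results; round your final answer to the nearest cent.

616562.93

PV of 6-year annuity: 14,500.00 × [1 − (1+0.068)^−6] / 0.068 = 69543.63036
Perpetuity value at year 6: 55,200.00 / 0.068 = 811764.70588
PV of perpetuity: 811764.70588 / (1+0.068)^6 = 547019.29929
Total PV = 69543.63036 + 547019.29929 = 616562.92964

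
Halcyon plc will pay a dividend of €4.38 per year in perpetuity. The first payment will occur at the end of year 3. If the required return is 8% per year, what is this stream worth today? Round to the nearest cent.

Value at end of year 2: C / r = €4.38 / 0.08 = €54.7500
Discount to today: PV = €54.7500 / (1 + 0.08)^2 = €54.7500 / 1.166400 = €46.94

€46.94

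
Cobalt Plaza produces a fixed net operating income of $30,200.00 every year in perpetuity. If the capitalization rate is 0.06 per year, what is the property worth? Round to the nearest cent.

$503333.33

Level perpetuity: PV = C / r = $30,200.00 / 0.06 = $503,333.33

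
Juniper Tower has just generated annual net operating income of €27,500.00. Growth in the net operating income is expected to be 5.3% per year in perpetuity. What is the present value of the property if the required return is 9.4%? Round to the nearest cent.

D₁ = D₀ × (1 + g) = €27,500.00 × 1.053 = €28,957.5000
Growing perpetuity: P = D₁ / (r − g) = €28,957.5000 / (0.094 − 0.053) = €706,280.49

€706280.49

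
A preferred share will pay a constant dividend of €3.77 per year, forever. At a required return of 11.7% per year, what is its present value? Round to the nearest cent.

€32.22

Level perpetuity: PV = C / r = €3.77 / 0.117 = €32.22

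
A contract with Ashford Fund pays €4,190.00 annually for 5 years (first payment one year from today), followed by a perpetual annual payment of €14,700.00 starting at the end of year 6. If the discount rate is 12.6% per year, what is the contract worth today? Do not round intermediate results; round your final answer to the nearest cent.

€79336.91

PV of 5-year annuity: €4,190.00 × [1 − (1+0.126)^−5] / 0.126 = 14882.17602
Perpetuity value at year 5: €14,700.00 / 0.126 = 116666.66667
PV of perpetuity: 116666.66667 / (1+0.126)^5 = 64454.73647
Total PV = 14882.17602 + 64454.73647 = 79336.91249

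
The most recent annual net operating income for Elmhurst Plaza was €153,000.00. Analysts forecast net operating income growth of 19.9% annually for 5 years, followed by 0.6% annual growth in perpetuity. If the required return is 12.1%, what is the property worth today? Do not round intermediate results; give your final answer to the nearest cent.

€2813822.30

D_1 = 183447.00000
D_2 = 219952.95300
D_3 = 263723.59065
D_4 = 316204.58519
D_5 = 379129.29764
Terminal value at year 5: TV = D_5×(1+g_2)/(r−g_2) = 381404.07342/0.115 = 3316557.16020
P_0 = D_1/(1+r)^1 + D_2/(1+r)^2 + D_3/(1+r)^3 + D_4/(1+r)^4 + D_5/(1+r)^5 + TV/(1+r)^5
    = 163645.85192 + 175032.45000 + 187211.33591 + 200237.63760 + 214170.31890 + 1873524.70269 = 2813822.29701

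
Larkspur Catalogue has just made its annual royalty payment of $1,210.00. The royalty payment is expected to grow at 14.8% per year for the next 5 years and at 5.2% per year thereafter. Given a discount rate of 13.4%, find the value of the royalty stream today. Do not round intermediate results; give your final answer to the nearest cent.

$22783.40

D_1 = 1389.08000
D_2 = 1594.66384
D_3 = 1830.67409
D_4 = 2101.61385
D_5 = 2412.65270
Terminal value at year 5: TV = D_5×(1+g_2)/(r−g_2) = 2538.11064/0.082 = 30952.56883
P_0 = D_1/(1+r)^1 + D_2/(1+r)^2 + D_3/(1+r)^3 + D_4/(1+r)^4 + D_5/(1+r)^5 + TV/(1+r)^5
    = 1224.93827 + 1240.06097 + 1255.37036 + 1270.86876 + 1286.55850 + 16505.60415 = 22783.40101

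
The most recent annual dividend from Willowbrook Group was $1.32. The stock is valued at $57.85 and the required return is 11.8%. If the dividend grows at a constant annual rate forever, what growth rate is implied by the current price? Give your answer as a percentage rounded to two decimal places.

P = D₀(1+g)/(r−g) ⇒ P(r−g) = D₀(1+g) ⇒ g(P+D₀) = P·r − D₀
g = (P·r − D₀)/(P + D₀) = ($57.85×0.118 − $1.32) / ($57.85 + $1.32) = 0.093059

9.31%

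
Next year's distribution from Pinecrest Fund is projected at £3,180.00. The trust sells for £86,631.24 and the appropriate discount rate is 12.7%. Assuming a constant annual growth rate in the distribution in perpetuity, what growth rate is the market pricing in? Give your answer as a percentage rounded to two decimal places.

9.03%

P = D₁/(r−g) ⇒ g = r − D₁/P = 0.127 − £3,180.00/£86,631.24 = 0.090293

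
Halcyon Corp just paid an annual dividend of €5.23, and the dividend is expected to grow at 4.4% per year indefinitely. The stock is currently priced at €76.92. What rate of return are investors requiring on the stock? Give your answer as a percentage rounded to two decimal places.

D₁ = €5.23 × 1.044 = €5.4601
P = D₁/(r − g) ⇒ r = D₁/P + g = €5.4601/€76.92 + 0.044 = 0.070984 + 0.044 = 0.114984

11.50%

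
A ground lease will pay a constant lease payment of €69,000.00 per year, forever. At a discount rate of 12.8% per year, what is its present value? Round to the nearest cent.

€539062.50

Level perpetuity: PV = C / r = €69,000.00 / 0.128 = €539,062.50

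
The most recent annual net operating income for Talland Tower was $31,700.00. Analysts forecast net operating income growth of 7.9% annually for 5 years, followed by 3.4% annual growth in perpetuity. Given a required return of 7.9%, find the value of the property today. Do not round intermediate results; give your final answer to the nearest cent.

D_1 = 34204.30000
D_2 = 36906.43970
D_3 = 39822.04844
D_4 = 42967.99026
D_5 = 46362.46149
Terminal value at year 5: TV = D_5×(1+g_2)/(r−g_2) = 47938.78518/0.045 = 1065306.33743
P_0 = D_1/(1+r)^1 + D_2/(1+r)^2 + D_3/(1+r)^3 + D_4/(1+r)^4 + D_5/(1+r)^5 + TV/(1+r)^5
    = 31700.00000 + 31700.00000 + 31700.00000 + 31700.00000 + 31700.00000 + 728395.55556 = 886895.55556

$886895.56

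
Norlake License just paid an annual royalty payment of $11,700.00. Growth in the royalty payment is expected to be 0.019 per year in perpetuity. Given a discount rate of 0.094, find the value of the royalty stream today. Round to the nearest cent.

D₁ = D₀ × (1 + g) = $11,700.00 × 1.019 = $11,922.3000
Growing perpetuity: P = D₁ / (r − g) = $11,922.3000 / (0.094 − 0.019) = $158,964.00

$158964.00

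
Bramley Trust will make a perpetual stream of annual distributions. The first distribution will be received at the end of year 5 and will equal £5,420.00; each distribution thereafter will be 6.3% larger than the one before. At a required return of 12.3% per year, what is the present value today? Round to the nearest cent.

£56797.47

Value at end of year 4: C₁ / (r − g) = £5,420.00 / (0.123 − 0.063) = £90,333.3333
Discount to today: PV = £90,333.3333 / (1 + 0.123)^4 = £90,333.3333 / 1.590446 = £56,797.47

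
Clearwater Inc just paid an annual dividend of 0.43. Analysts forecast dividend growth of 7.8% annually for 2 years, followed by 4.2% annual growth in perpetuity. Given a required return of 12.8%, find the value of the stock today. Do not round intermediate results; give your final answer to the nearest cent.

5.56

D_1 = 0.46354
D_2 = 0.49970
Terminal value at year 2: TV = D_2×(1+g_2)/(r−g_2) = 0.52068/0.086 = 6.05446
P_0 = D_1/(1+r)^1 + D_2/(1+r)^2 + TV/(1+r)^2
    = 0.41094 + 0.39272 + 4.75836 = 5.56202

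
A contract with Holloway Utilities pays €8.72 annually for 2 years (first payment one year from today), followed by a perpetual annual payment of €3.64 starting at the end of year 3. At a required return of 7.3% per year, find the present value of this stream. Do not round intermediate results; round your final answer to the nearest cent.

€59.01

PV of 2-year annuity: €8.72 × [1 − (1+0.073)^−2] / 0.073 = 15.70060
Perpetuity value at year 2: €3.64 / 0.073 = 49.86301
PV of perpetuity: 49.86301 / (1+0.073)^2 = 43.30909
Total PV = 15.70060 + 43.30909 = 59.00970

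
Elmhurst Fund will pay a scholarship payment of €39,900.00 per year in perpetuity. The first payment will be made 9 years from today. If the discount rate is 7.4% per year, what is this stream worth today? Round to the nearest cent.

Value at end of year 8: C / r = €39,900.00 / 0.074 = €539,189.1892
Discount to today: PV = €539,189.1892 / (1 + 0.074)^8 = €539,189.1892 / 1.770249 = €304,583.89

€304583.89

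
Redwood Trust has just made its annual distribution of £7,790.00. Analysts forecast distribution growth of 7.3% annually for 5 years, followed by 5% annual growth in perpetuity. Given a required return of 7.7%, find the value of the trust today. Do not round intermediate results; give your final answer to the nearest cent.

D_1 = 8358.67000
D_2 = 8968.85291
D_3 = 9623.57917
D_4 = 10326.10045
D_5 = 11079.90579
Terminal value at year 5: TV = D_5×(1+g_2)/(r−g_2) = 11633.90107/0.027 = 430885.22497
P_0 = D_1/(1+r)^1 + D_2/(1+r)^2 + D_3/(1+r)^3 + D_4/(1+r)^4 + D_5/(1+r)^5 + TV/(1+r)^5
    = 7761.06778 + 7732.24302 + 7703.52531 + 7674.91426 + 7646.40947 + 297360.36825 = 335878.52809

£335878.53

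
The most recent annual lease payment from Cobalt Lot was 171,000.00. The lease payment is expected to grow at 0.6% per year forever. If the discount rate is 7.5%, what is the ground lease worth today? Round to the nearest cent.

2493130.43

D₁ = D₀ × (1 + g) = 171,000.00 × 1.006 = 172,026.0000
Growing perpetuity: P = D₁ / (r − g) = 172,026.0000 / (0.075 − 0.006) = 2,493,130.43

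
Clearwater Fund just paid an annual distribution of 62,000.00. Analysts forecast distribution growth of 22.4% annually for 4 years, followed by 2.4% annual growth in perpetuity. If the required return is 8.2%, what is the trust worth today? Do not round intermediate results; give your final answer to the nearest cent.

D_1 = 75888.00000
D_2 = 92886.91200
D_3 = 113693.58029
D_4 = 139160.94227
Terminal value at year 4: TV = D_4×(1+g_2)/(r−g_2) = 142500.80489/0.058 = 2456910.42909
P_0 = D_1/(1+r)^1 + D_2/(1+r)^2 + D_3/(1+r)^3 + D_4/(1+r)^4 + TV/(1+r)^4
    = 70136.78373 + 79341.42633 + 89754.07193 + 101533.25697 + 1792587.15757 = 2133352.69654

2133352.70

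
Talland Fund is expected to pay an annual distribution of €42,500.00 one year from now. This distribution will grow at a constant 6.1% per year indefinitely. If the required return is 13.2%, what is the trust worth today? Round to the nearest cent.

Growing perpetuity: P = D₁ / (r − g) = €42,500.0000 / (0.132 − 0.061) = €598,591.55

€598591.55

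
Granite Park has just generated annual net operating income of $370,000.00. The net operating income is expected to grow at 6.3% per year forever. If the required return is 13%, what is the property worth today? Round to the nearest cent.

$5870298.51

D₁ = D₀ × (1 + g) = $370,000.00 × 1.063 = $393,310.0000
Growing perpetuity: P = D₁ / (r − g) = $393,310.0000 / (0.13 − 0.063) = $5,870,298.51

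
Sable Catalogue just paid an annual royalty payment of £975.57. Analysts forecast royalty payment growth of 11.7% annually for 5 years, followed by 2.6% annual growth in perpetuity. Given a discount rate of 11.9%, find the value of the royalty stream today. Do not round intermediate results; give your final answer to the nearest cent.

£15518.66

D_1 = 1089.71169
D_2 = 1217.20796
D_3 = 1359.62129
D_4 = 1518.69698
D_5 = 1696.38453
Terminal value at year 5: TV = D_5×(1+g_2)/(r−g_2) = 1740.49052/0.093 = 18714.95187
P_0 = D_1/(1+r)^1 + D_2/(1+r)^2 + D_3/(1+r)^3 + D_4/(1+r)^4 + D_5/(1+r)^5 + TV/(1+r)^5
    = 973.82635 + 972.08582 + 970.34841 + 968.61409 + 966.88288 + 10666.90143 = 15518.65898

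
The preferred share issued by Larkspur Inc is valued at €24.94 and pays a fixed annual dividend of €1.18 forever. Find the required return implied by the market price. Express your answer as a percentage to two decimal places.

4.73%

P = C/r ⇒ r = C/P = €1.18/€24.94 = 0.047314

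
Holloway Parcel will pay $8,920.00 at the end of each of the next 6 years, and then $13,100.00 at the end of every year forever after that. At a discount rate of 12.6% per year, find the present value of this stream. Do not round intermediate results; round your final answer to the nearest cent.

PV of 6-year annuity: $8,920.00 × [1 − (1+0.126)^−6] / 0.126 = 36058.91769
Perpetuity value at year 6: $13,100.00 / 0.126 = 103968.25397
PV of perpetuity: 103968.25397 / (1+0.126)^6 = 51011.77171
Total PV = 36058.91769 + 51011.77171 = 87070.68940

$87070.69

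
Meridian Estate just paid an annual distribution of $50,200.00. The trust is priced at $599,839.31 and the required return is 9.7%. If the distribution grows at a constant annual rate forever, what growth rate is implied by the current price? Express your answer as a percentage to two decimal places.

P = D₀(1+g)/(r−g) ⇒ P(r−g) = D₀(1+g) ⇒ g(P+D₀) = P·r − D₀
g = (P·r − D₀)/(P + D₀) = ($599,839.31×0.097 − $50,200.00) / ($599,839.31 + $50,200.00) = 0.012283

1.23%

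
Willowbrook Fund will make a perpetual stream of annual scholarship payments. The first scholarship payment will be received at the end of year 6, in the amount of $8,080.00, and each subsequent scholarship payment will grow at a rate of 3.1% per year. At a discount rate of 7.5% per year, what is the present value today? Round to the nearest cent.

Value at end of year 5: C₁ / (r − g) = $8,080.00 / (0.075 − 0.031) = $183,636.3636
Discount to today: PV = $183,636.3636 / (1 + 0.075)^5 = $183,636.3636 / 1.435629 = $127,913.49

$127913.49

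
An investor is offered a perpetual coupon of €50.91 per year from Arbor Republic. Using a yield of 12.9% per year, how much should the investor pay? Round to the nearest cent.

Level perpetuity: PV = C / r = €50.91 / 0.129 = €394.65

€394.65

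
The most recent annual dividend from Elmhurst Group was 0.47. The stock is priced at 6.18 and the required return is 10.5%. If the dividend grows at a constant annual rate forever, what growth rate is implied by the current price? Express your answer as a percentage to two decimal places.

P = D₀(1+g)/(r−g) ⇒ P(r−g) = D₀(1+g) ⇒ g(P+D₀) = P·r − D₀
g = (P·r − D₀)/(P + D₀) = (6.18×0.105 − 0.47) / (6.18 + 0.47) = 0.026902

2.69%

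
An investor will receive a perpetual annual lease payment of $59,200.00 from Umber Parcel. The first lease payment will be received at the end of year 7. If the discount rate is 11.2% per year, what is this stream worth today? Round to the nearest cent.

Value at end of year 6: C / r = $59,200.00 / 0.112 = $528,571.4286
Discount to today: PV = $528,571.4286 / (1 + 0.112)^6 = $528,571.4286 / 1.890727 = $279,559.95

$279559.95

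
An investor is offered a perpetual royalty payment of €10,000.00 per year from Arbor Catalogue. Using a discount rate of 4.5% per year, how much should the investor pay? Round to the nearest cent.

Level perpetuity: PV = C / r = €10,000.00 / 0.045 = €222,222.22

€222222.22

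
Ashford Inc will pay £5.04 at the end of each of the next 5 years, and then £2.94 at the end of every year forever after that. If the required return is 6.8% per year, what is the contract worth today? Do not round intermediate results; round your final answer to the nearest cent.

£51.89

PV of 5-year annuity: £5.04 × [1 − (1+0.068)^−5] / 0.068 = 20.77613
Perpetuity value at year 5: £2.94 / 0.068 = 43.23529
PV of perpetuity: 43.23529 / (1+0.068)^5 = 31.11588
Total PV = 20.77613 + 31.11588 = 51.89202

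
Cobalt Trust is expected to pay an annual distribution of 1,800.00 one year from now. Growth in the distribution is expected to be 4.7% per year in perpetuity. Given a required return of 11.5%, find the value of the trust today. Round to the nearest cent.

Growing perpetuity: P = D₁ / (r − g) = 1,800.0000 / (0.115 − 0.047) = 26,470.59

26470.59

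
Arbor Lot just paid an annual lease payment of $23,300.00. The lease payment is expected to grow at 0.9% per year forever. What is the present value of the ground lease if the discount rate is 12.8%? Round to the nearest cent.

$197560.50

D₁ = D₀ × (1 + g) = $23,300.00 × 1.009 = $23,509.7000
Growing perpetuity: P = D₁ / (r − g) = $23,509.7000 / (0.128 − 0.009) = $197,560.50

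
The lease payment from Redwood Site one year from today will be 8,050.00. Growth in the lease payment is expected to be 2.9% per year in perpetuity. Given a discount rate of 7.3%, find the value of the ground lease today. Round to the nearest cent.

182954.55

Growing perpetuity: P = D₁ / (r − g) = 8,050.0000 / (0.073 − 0.029) = 182,954.55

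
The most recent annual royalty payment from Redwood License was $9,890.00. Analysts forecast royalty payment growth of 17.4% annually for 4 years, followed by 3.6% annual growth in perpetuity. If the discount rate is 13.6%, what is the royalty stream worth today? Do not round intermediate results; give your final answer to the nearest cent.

D_1 = 11610.86000
D_2 = 13631.14964
D_3 = 16002.96968
D_4 = 18787.48640
Terminal value at year 4: TV = D_4×(1+g_2)/(r−g_2) = 19463.83591/0.1 = 194638.35912
P_0 = D_1/(1+r)^1 + D_2/(1+r)^2 + D_3/(1+r)^3 + D_4/(1+r)^4 + TV/(1+r)^4
    = 10220.82746 + 10562.72134 + 10916.05181 + 11281.20143 + 116873.24680 = 159854.04885

$159854.05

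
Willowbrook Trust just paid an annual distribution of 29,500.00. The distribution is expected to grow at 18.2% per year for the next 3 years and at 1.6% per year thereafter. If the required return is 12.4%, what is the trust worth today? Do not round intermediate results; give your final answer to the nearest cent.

420686.26

D_1 = 34869.00000
D_2 = 41215.15800
D_3 = 48716.31676
Terminal value at year 3: TV = D_3×(1+g_2)/(r−g_2) = 49495.77782/0.108 = 458294.23911
P_0 = D_1/(1+r)^1 + D_2/(1+r)^2 + D_3/(1+r)^3 + TV/(1+r)^3
    = 31022.24199 + 32623.03384 + 34306.42882 + 322734.55264 = 420686.25730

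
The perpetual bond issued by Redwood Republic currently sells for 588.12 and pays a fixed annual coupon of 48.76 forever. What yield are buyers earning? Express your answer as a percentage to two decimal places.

8.29%

P = C/r ⇒ r = C/P = 48.76/588.12 = 0.082908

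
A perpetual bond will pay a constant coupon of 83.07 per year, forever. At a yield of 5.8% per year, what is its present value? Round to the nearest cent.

1432.24

Level perpetuity: PV = C / r = 83.07 / 0.058 = 1,432.24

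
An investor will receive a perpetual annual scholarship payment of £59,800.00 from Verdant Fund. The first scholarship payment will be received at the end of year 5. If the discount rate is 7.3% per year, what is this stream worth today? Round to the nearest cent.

Value at end of year 4: C / r = £59,800.00 / 0.073 = £819,178.0822
Discount to today: PV = £819,178.0822 / (1 + 0.073)^4 = £819,178.0822 / 1.325558 = £617,987.14

£617987.14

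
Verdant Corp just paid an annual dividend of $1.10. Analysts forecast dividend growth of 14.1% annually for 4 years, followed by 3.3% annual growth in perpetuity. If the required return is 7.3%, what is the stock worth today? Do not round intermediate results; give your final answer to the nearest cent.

D_1 = 1.25510
D_2 = 1.43207
D_3 = 1.63399
D_4 = 1.86438
Terminal value at year 4: TV = D_4×(1+g_2)/(r−g_2) = 1.92591/0.04 = 48.14771
P_0 = D_1/(1+r)^1 + D_2/(1+r)^2 + D_3/(1+r)^3 + D_4/(1+r)^4 + TV/(1+r)^4
    = 1.16971 + 1.24384 + 1.32267 + 1.40649 + 36.32258 = 41.46529

$41.47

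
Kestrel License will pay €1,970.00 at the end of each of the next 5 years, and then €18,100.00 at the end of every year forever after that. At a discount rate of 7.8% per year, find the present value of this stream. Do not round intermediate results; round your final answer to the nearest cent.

€167307.95

PV of 5-year annuity: €1,970.00 × [1 − (1+0.078)^−5] / 0.078 = 7907.27554
Perpetuity value at year 5: €18,100.00 / 0.078 = 232051.28205
PV of perpetuity: 232051.28205 / (1+0.078)^5 = 159400.67933
Total PV = 7907.27554 + 159400.67933 = 167307.95487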